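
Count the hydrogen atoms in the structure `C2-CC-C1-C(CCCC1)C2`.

Hydrogens are implicit in SMILES; fill each atom to its normal valence:
  8 × C: 2 H each → 16
  2 × C: 1 H each → 2
  Total hydrogens = 18.

18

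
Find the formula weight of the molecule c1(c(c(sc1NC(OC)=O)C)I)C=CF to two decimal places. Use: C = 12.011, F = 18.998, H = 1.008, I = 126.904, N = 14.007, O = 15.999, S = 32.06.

Molecular formula: C9H9FINO2S.
M = 9×12.011 + 1×18.998 + 9×1.008 + 1×126.904 + 1×14.007 + 2×15.999 + 1×32.06 = 341.14 g/mol.

341.14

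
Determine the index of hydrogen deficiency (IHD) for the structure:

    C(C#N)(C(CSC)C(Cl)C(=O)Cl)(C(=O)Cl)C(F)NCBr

4

Molecular formula from the SMILES: C10H11BrCl3FN2O2S.
DoU = (2C + 2 + N − H − X)/2 = (2·10 + 2 + 2 − 11 − 5)/2 = 8/2 = 4.
(Structurally: 0 ring(s) + 4 π bond(s) = 4.)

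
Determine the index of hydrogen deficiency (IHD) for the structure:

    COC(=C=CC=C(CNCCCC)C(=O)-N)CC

4

Molecular formula from the SMILES: C14H24N2O2.
DoU = (2C + 2 + N − H − X)/2 = (2·14 + 2 + 2 − 24 − 0)/2 = 8/2 = 4.
(Structurally: 0 ring(s) + 4 π bond(s) = 4.)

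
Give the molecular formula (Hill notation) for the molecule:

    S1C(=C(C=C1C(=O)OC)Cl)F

Heavy atoms from the SMILES: 6 C, 1 Cl, 1 F, 2 O, 1 S.
Implicit hydrogens by atom environment:
  3 × C (aromatic): no H
  2 × O: no H
  1 × C: 3 H
  1 × C (aromatic): 1 H
  1 × C: no H
  1 × Cl: no H
  1 × F: no H
  1 × S (aromatic): no H
  Total hydrogens = 4.
Molecular formula: C6H4ClFO2S

C6H4ClFO2S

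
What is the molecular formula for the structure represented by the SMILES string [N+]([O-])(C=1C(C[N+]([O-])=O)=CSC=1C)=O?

Heavy atoms from the SMILES: 6 C, 2 N, 4 O, 1 S.
Implicit hydrogens by atom environment:
  3 × C (aromatic): no H
  2 × N (charge +1): no H
  2 × O: no H
  2 × O (charge -1): no H
  1 × C: 3 H
  1 × C: 2 H
  1 × C (aromatic): 1 H
  1 × S (aromatic): no H
  Total hydrogens = 6.
Molecular formula: C6H6N2O4S

C6H6N2O4S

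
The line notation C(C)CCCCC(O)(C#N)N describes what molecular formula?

Heavy atoms from the SMILES: 8 C, 2 N, 1 O.
Implicit hydrogens by atom environment:
  5 × C: 2 H each → 10
  2 × C: no H
  1 × C: 3 H
  1 × N: 2 H
  1 × N: no H
  1 × O: 1 H
  Total hydrogens = 16.
Molecular formula: C8H16N2O

C8H16N2O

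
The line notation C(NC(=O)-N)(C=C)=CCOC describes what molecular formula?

C7H12N2O2

Heavy atoms from the SMILES: 7 C, 2 N, 2 O.
Implicit hydrogens by atom environment:
  2 × C: 2 H each → 4
  2 × C: 1 H each → 2
  2 × C: no H
  2 × O: no H
  1 × C: 3 H
  1 × N: 2 H
  1 × N: 1 H
  Total hydrogens = 12.
Molecular formula: C7H12N2O2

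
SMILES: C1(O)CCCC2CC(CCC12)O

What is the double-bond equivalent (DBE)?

Molecular formula from the SMILES: C10H18O2.
DoU = (2C + 2 + N − H − X)/2 = (2·10 + 2 + 0 − 18 − 0)/2 = 4/2 = 2.
(Structurally: 2 ring(s) + 0 π bond(s) = 2.)

2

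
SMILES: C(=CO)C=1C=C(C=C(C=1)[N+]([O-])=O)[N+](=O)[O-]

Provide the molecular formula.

C8H6N2O5

Heavy atoms from the SMILES: 8 C, 2 N, 5 O.
Implicit hydrogens by atom environment:
  3 × C (aromatic): 1 H each → 3
  3 × C (aromatic): no H
  2 × C: 1 H each → 2
  2 × N (charge +1): no H
  2 × O: no H
  2 × O (charge -1): no H
  1 × O: 1 H
  Total hydrogens = 6.
Molecular formula: C8H6N2O5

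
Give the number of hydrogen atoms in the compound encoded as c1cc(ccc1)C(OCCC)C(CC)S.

20

Hydrogens are implicit in SMILES; fill each atom to its normal valence:
  5 × C (aromatic): 1 H each → 5
  3 × C: 2 H each → 6
  2 × C: 3 H each → 6
  2 × C: 1 H each → 2
  1 × C (aromatic): no H
  1 × O: no H
  1 × S: 1 H
  Total hydrogens = 20.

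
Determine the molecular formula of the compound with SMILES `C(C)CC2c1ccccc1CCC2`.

C13H18

Heavy atoms from the SMILES: 13 C.
Implicit hydrogens by atom environment:
  5 × C: 2 H each → 10
  4 × C (aromatic): 1 H each → 4
  2 × C (aromatic): no H
  1 × C: 3 H
  1 × C: 1 H
  Total hydrogens = 18.
Molecular formula: C13H18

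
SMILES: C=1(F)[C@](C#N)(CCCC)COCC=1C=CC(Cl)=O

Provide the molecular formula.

Heavy atoms from the SMILES: 13 C, 1 Cl, 1 F, 1 N, 2 O.
Implicit hydrogens by atom environment:
  5 × C: 2 H each → 10
  5 × C: no H
  2 × C: 1 H each → 2
  2 × O: no H
  1 × C: 3 H
  1 × Cl: no H
  1 × F: no H
  1 × N: no H
  Total hydrogens = 15.
Molecular formula: C13H15ClFNO2

C13H15ClFNO2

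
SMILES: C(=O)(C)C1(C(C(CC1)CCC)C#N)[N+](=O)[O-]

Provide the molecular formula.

C11H16N2O3

Heavy atoms from the SMILES: 11 C, 2 N, 3 O.
Implicit hydrogens by atom environment:
  4 × C: 2 H each → 8
  3 × C: no H
  2 × C: 3 H each → 6
  2 × C: 1 H each → 2
  2 × O: no H
  1 × N: no H
  1 × N (charge +1): no H
  1 × O (charge -1): no H
  Total hydrogens = 16.
Molecular formula: C11H16N2O3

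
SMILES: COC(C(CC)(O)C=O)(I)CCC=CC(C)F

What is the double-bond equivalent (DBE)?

Molecular formula from the SMILES: C12H20FIO3.
DoU = (2C + 2 + N − H − X)/2 = (2·12 + 2 + 0 − 20 − 2)/2 = 4/2 = 2.
(Structurally: 0 ring(s) + 2 π bond(s) = 2.)

2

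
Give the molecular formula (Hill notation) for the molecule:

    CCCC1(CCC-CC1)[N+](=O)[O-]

Heavy atoms from the SMILES: 9 C, 1 N, 2 O.
Implicit hydrogens by atom environment:
  7 × C: 2 H each → 14
  1 × C: 3 H
  1 × C: no H
  1 × N (charge +1): no H
  1 × O: no H
  1 × O (charge -1): no H
  Total hydrogens = 17.
Molecular formula: C9H17NO2

C9H17NO2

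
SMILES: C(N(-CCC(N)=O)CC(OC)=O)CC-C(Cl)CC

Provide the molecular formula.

Heavy atoms from the SMILES: 12 C, 1 Cl, 2 N, 3 O.
Implicit hydrogens by atom environment:
  7 × C: 2 H each → 14
  3 × O: no H
  2 × C: 3 H each → 6
  2 × C: no H
  1 × C: 1 H
  1 × Cl: no H
  1 × N: 2 H
  1 × N: no H
  Total hydrogens = 23.
Molecular formula: C12H23ClN2O3

C12H23ClN2O3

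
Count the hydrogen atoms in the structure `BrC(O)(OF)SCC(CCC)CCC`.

18

Hydrogens are implicit in SMILES; fill each atom to its normal valence:
  5 × C: 2 H each → 10
  2 × C: 3 H each → 6
  1 × Br: no H
  1 × C: 1 H
  1 × C: no H
  1 × F: no H
  1 × O: 1 H
  1 × O: no H
  1 × S: no H
  Total hydrogens = 18.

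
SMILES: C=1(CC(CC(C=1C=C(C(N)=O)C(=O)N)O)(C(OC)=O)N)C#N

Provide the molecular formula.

Heavy atoms from the SMILES: 13 C, 4 N, 5 O.
Implicit hydrogens by atom environment:
  8 × C: no H
  4 × O: no H
  3 × N: 2 H each → 6
  2 × C: 2 H each → 4
  2 × C: 1 H each → 2
  1 × C: 3 H
  1 × N: no H
  1 × O: 1 H
  Total hydrogens = 16.
Molecular formula: C13H16N4O5

C13H16N4O5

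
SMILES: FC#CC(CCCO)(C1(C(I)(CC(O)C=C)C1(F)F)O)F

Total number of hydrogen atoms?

15

Hydrogens are implicit in SMILES; fill each atom to its normal valence:
  6 × C: no H
  5 × C: 2 H each → 10
  4 × F: no H
  3 × O: 1 H each → 3
  2 × C: 1 H each → 2
  1 × I: no H
  Total hydrogens = 15.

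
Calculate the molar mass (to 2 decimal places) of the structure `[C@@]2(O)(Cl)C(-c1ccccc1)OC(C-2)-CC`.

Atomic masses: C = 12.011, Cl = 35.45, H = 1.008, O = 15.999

226.70

Molecular formula: C12H15ClO2.
M = 12×12.011 + 1×35.45 + 15×1.008 + 2×15.999 = 226.70 g/mol.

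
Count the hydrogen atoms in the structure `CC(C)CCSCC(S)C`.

18

Hydrogens are implicit in SMILES; fill each atom to its normal valence:
  3 × C: 3 H each → 9
  3 × C: 2 H each → 6
  2 × C: 1 H each → 2
  1 × S: 1 H
  1 × S: no H
  Total hydrogens = 18.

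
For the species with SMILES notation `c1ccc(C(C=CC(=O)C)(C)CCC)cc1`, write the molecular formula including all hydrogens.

Heavy atoms from the SMILES: 15 C, 1 O.
Implicit hydrogens by atom environment:
  5 × C (aromatic): 1 H each → 5
  3 × C: 3 H each → 9
  2 × C: 2 H each → 4
  2 × C: 1 H each → 2
  2 × C: no H
  1 × C (aromatic): no H
  1 × O: no H
  Total hydrogens = 20.
Molecular formula: C15H20O

C15H20O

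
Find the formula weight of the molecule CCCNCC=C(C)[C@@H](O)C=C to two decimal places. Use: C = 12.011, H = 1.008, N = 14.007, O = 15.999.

Molecular formula: C10H19NO.
M = 10×12.011 + 19×1.008 + 1×14.007 + 1×15.999 = 169.27 g/mol.

169.27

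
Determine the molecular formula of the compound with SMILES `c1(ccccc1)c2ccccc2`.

Heavy atoms from the SMILES: 12 C.
Implicit hydrogens by atom environment:
  10 × C (aromatic): 1 H each → 10
  2 × C (aromatic): no H
  Total hydrogens = 10.
Molecular formula: C12H10

C12H10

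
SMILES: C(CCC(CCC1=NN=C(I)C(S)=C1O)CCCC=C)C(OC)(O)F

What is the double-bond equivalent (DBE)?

Molecular formula from the SMILES: C17H26FIN2O3S.
DoU = (2C + 2 + N − H − X)/2 = (2·17 + 2 + 2 − 26 − 2)/2 = 10/2 = 5.
(Structurally: 1 ring(s) + 4 π bond(s) = 5.)

5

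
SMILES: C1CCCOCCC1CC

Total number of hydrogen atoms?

Hydrogens are implicit in SMILES; fill each atom to its normal valence:
  7 × C: 2 H each → 14
  1 × C: 3 H
  1 × C: 1 H
  1 × O: no H
  Total hydrogens = 18.

18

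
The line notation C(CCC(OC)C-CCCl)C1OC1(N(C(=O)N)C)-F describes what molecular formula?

Heavy atoms from the SMILES: 12 C, 1 Cl, 1 F, 2 N, 3 O.
Implicit hydrogens by atom environment:
  6 × C: 2 H each → 12
  3 × O: no H
  2 × C: 3 H each → 6
  2 × C: 1 H each → 2
  2 × C: no H
  1 × Cl: no H
  1 × F: no H
  1 × N: 2 H
  1 × N: no H
  Total hydrogens = 22.
Molecular formula: C12H22ClFN2O3

C12H22ClFN2O3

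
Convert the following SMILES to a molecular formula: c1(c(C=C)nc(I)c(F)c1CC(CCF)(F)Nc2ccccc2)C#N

Heavy atoms from the SMILES: 18 C, 3 F, 1 I, 3 N.
Implicit hydrogens by atom environment:
  6 × C (aromatic): no H
  5 × C (aromatic): 1 H each → 5
  4 × C: 2 H each → 8
  3 × F: no H
  2 × C: no H
  1 × C: 1 H
  1 × I: no H
  1 × N: 1 H
  1 × N (aromatic): no H
  1 × N: no H
  Total hydrogens = 15.
Molecular formula: C18H15F3IN3

C18H15F3IN3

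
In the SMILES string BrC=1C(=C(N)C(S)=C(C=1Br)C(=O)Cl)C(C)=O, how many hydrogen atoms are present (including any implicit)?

6

Hydrogens are implicit in SMILES; fill each atom to its normal valence:
  6 × C (aromatic): no H
  2 × Br: no H
  2 × C: no H
  2 × O: no H
  1 × C: 3 H
  1 × Cl: no H
  1 × N: 2 H
  1 × S: 1 H
  Total hydrogens = 6.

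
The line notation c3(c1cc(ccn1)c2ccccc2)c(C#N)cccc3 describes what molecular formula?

C18H12N2

Heavy atoms from the SMILES: 18 C, 2 N.
Implicit hydrogens by atom environment:
  12 × C (aromatic): 1 H each → 12
  5 × C (aromatic): no H
  1 × C: no H
  1 × N (aromatic): no H
  1 × N: no H
  Total hydrogens = 12.
Molecular formula: C18H12N2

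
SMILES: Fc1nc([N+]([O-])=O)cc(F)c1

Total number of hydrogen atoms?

2

Hydrogens are implicit in SMILES; fill each atom to its normal valence:
  3 × C (aromatic): no H
  2 × C (aromatic): 1 H each → 2
  2 × F: no H
  1 × N (aromatic): no H
  1 × N (charge +1): no H
  1 × O: no H
  1 × O (charge -1): no H
  Total hydrogens = 2.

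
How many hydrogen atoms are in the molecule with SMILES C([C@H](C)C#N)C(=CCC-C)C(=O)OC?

17

Hydrogens are implicit in SMILES; fill each atom to its normal valence:
  3 × C: 3 H each → 9
  3 × C: 2 H each → 6
  3 × C: no H
  2 × C: 1 H each → 2
  2 × O: no H
  1 × N: no H
  Total hydrogens = 17.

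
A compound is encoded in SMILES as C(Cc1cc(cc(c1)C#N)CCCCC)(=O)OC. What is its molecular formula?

Heavy atoms from the SMILES: 15 C, 1 N, 2 O.
Implicit hydrogens by atom environment:
  5 × C: 2 H each → 10
  3 × C (aromatic): 1 H each → 3
  3 × C (aromatic): no H
  2 × C: 3 H each → 6
  2 × C: no H
  2 × O: no H
  1 × N: no H
  Total hydrogens = 19.
Molecular formula: C15H19NO2

C15H19NO2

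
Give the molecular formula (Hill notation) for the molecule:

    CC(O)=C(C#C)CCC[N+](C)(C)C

C11H20NO+

Heavy atoms from the SMILES: 11 C, 1 N, 1 O.
Implicit hydrogens by atom environment:
  4 × C: 3 H each → 12
  3 × C: 2 H each → 6
  3 × C: no H
  1 × C: 1 H
  1 × N (charge +1): no H
  1 × O: 1 H
  Total hydrogens = 20.
Net charge +1.
Molecular formula: C11H20NO+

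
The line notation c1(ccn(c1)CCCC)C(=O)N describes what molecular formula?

C9H14N2O

Heavy atoms from the SMILES: 9 C, 2 N, 1 O.
Implicit hydrogens by atom environment:
  3 × C: 2 H each → 6
  3 × C (aromatic): 1 H each → 3
  1 × C: 3 H
  1 × C (aromatic): no H
  1 × C: no H
  1 × N: 2 H
  1 × N (aromatic): no H
  1 × O: no H
  Total hydrogens = 14.
Molecular formula: C9H14N2O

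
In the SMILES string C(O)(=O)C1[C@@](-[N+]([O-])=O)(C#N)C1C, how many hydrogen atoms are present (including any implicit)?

Hydrogens are implicit in SMILES; fill each atom to its normal valence:
  3 × C: no H
  2 × C: 1 H each → 2
  2 × O: no H
  1 × C: 3 H
  1 × N: no H
  1 × N (charge +1): no H
  1 × O: 1 H
  1 × O (charge -1): no H
  Total hydrogens = 6.

6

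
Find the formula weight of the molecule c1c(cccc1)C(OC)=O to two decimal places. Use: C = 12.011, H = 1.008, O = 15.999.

Molecular formula: C8H8O2.
M = 8×12.011 + 8×1.008 + 2×15.999 = 136.15 g/mol.

136.15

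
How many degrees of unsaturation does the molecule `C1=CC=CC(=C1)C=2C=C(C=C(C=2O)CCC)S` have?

8

Molecular formula from the SMILES: C15H16OS.
DoU = (2C + 2 + N − H − X)/2 = (2·15 + 2 + 0 − 16 − 0)/2 = 16/2 = 8.
(Structurally: 2 ring(s) + 6 π bond(s) = 8.)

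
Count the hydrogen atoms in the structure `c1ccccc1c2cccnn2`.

8

Hydrogens are implicit in SMILES; fill each atom to its normal valence:
  8 × C (aromatic): 1 H each → 8
  2 × C (aromatic): no H
  2 × N (aromatic): no H
  Total hydrogens = 8.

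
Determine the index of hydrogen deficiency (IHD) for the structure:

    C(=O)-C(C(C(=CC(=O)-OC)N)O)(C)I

Molecular formula from the SMILES: C8H12INO4.
DoU = (2C + 2 + N − H − X)/2 = (2·8 + 2 + 1 − 12 − 1)/2 = 6/2 = 3.
(Structurally: 0 ring(s) + 3 π bond(s) = 3.)

3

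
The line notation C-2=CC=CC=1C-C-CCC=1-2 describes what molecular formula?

Heavy atoms from the SMILES: 10 C.
Implicit hydrogens by atom environment:
  4 × C: 2 H each → 8
  4 × C (aromatic): 1 H each → 4
  2 × C (aromatic): no H
  Total hydrogens = 12.
Molecular formula: C10H12

C10H12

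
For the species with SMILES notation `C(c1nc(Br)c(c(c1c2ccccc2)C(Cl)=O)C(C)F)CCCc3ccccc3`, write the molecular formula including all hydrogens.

Heavy atoms from the SMILES: 1 Br, 24 C, 1 Cl, 1 F, 1 N, 1 O.
Implicit hydrogens by atom environment:
  10 × C (aromatic): 1 H each → 10
  7 × C (aromatic): no H
  4 × C: 2 H each → 8
  1 × Br: no H
  1 × C: 3 H
  1 × C: 1 H
  1 × C: no H
  1 × Cl: no H
  1 × F: no H
  1 × N (aromatic): no H
  1 × O: no H
  Total hydrogens = 22.
Molecular formula: C24H22BrClFNO

C24H22BrClFNO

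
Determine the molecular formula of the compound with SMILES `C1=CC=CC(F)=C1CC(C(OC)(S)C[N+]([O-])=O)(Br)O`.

C11H13BrFNO4S

Heavy atoms from the SMILES: 1 Br, 11 C, 1 F, 1 N, 4 O, 1 S.
Implicit hydrogens by atom environment:
  4 × C (aromatic): 1 H each → 4
  2 × C: 2 H each → 4
  2 × C: no H
  2 × C (aromatic): no H
  2 × O: no H
  1 × Br: no H
  1 × C: 3 H
  1 × F: no H
  1 × N (charge +1): no H
  1 × O: 1 H
  1 × O (charge -1): no H
  1 × S: 1 H
  Total hydrogens = 13.
Molecular formula: C11H13BrFNO4S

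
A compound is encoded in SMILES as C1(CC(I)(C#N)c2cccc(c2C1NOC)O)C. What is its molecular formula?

Heavy atoms from the SMILES: 13 C, 1 I, 2 N, 2 O.
Implicit hydrogens by atom environment:
  3 × C (aromatic): 1 H each → 3
  3 × C (aromatic): no H
  2 × C: 3 H each → 6
  2 × C: 1 H each → 2
  2 × C: no H
  1 × C: 2 H
  1 × I: no H
  1 × N: 1 H
  1 × N: no H
  1 × O: 1 H
  1 × O: no H
  Total hydrogens = 15.
Molecular formula: C13H15IN2O2

C13H15IN2O2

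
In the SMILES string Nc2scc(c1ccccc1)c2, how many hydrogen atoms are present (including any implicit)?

9

Hydrogens are implicit in SMILES; fill each atom to its normal valence:
  7 × C (aromatic): 1 H each → 7
  3 × C (aromatic): no H
  1 × N: 2 H
  1 × S (aromatic): no H
  Total hydrogens = 9.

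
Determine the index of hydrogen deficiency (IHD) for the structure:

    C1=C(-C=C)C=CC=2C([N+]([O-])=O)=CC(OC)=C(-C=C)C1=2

Molecular formula from the SMILES: C15H13NO3.
DoU = (2C + 2 + N − H − X)/2 = (2·15 + 2 + 1 − 13 − 0)/2 = 20/2 = 10.
(Structurally: 2 ring(s) + 8 π bond(s) = 10.)

10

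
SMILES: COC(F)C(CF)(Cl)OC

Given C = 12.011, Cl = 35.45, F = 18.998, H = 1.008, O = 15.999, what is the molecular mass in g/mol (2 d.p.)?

174.57

Molecular formula: C5H9ClF2O2.
M = 5×12.011 + 1×35.45 + 2×18.998 + 9×1.008 + 2×15.999 = 174.57 g/mol.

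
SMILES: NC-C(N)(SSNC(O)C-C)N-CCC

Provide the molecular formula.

Heavy atoms from the SMILES: 8 C, 4 N, 1 O, 2 S.
Implicit hydrogens by atom environment:
  4 × C: 2 H each → 8
  2 × C: 3 H each → 6
  2 × N: 2 H each → 4
  2 × N: 1 H each → 2
  2 × S: no H
  1 × C: 1 H
  1 × C: no H
  1 × O: 1 H
  Total hydrogens = 22.
Molecular formula: C8H22N4OS2

C8H22N4OS2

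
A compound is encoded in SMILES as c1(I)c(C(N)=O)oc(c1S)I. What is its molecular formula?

C5H3I2NO2S

Heavy atoms from the SMILES: 5 C, 2 I, 1 N, 2 O, 1 S.
Implicit hydrogens by atom environment:
  4 × C (aromatic): no H
  2 × I: no H
  1 × C: no H
  1 × N: 2 H
  1 × O (aromatic): no H
  1 × O: no H
  1 × S: 1 H
  Total hydrogens = 3.
Molecular formula: C5H3I2NO2S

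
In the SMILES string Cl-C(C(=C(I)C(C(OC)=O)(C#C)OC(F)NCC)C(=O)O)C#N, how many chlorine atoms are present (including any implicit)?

The symbol for chlorine appears 1 time in the SMILES.

1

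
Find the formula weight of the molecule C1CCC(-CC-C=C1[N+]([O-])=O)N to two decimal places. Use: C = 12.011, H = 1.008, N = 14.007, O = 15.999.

170.21

Molecular formula: C8H14N2O2.
M = 8×12.011 + 14×1.008 + 2×14.007 + 2×15.999 = 170.21 g/mol.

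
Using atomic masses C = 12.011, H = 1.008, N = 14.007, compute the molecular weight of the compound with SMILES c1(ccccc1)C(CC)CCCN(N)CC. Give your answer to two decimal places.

Molecular formula: C14H24N2.
M = 14×12.011 + 24×1.008 + 2×14.007 = 220.36 g/mol.

220.36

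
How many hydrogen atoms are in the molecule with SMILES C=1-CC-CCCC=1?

Hydrogens are implicit in SMILES; fill each atom to its normal valence:
  5 × C: 2 H each → 10
  2 × C: 1 H each → 2
  Total hydrogens = 12.

12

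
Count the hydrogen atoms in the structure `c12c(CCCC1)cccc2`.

Hydrogens are implicit in SMILES; fill each atom to its normal valence:
  4 × C: 2 H each → 8
  4 × C (aromatic): 1 H each → 4
  2 × C (aromatic): no H
  Total hydrogens = 12.

12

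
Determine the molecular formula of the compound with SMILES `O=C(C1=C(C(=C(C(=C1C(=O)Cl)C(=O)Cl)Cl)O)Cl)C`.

C10H4Cl4O4

Heavy atoms from the SMILES: 10 C, 4 Cl, 4 O.
Implicit hydrogens by atom environment:
  6 × C (aromatic): no H
  4 × Cl: no H
  3 × C: no H
  3 × O: no H
  1 × C: 3 H
  1 × O: 1 H
  Total hydrogens = 4.
Molecular formula: C10H4Cl4O4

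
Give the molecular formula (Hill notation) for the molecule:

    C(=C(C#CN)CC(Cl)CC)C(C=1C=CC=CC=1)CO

C16H20ClNO

Heavy atoms from the SMILES: 16 C, 1 Cl, 1 N, 1 O.
Implicit hydrogens by atom environment:
  5 × C (aromatic): 1 H each → 5
  3 × C: 2 H each → 6
  3 × C: 1 H each → 3
  3 × C: no H
  1 × C: 3 H
  1 × C (aromatic): no H
  1 × Cl: no H
  1 × N: 2 H
  1 × O: 1 H
  Total hydrogens = 20.
Molecular formula: C16H20ClNO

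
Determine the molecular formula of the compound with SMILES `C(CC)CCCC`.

C7H16

Heavy atoms from the SMILES: 7 C.
Implicit hydrogens by atom environment:
  5 × C: 2 H each → 10
  2 × C: 3 H each → 6
  Total hydrogens = 16.
Molecular formula: C7H16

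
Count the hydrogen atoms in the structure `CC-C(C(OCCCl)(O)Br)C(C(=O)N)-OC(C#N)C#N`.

15

Hydrogens are implicit in SMILES; fill each atom to its normal valence:
  4 × C: no H
  3 × C: 2 H each → 6
  3 × C: 1 H each → 3
  3 × O: no H
  2 × N: no H
  1 × Br: no H
  1 × C: 3 H
  1 × Cl: no H
  1 × N: 2 H
  1 × O: 1 H
  Total hydrogens = 15.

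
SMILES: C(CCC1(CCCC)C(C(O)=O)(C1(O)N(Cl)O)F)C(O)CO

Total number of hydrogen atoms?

Hydrogens are implicit in SMILES; fill each atom to its normal valence:
  7 × C: 2 H each → 14
  5 × O: 1 H each → 5
  4 × C: no H
  1 × C: 3 H
  1 × C: 1 H
  1 × Cl: no H
  1 × F: no H
  1 × N: no H
  1 × O: no H
  Total hydrogens = 23.

23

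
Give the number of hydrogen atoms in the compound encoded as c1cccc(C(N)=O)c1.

7

Hydrogens are implicit in SMILES; fill each atom to its normal valence:
  5 × C (aromatic): 1 H each → 5
  1 × C (aromatic): no H
  1 × C: no H
  1 × N: 2 H
  1 × O: no H
  Total hydrogens = 7.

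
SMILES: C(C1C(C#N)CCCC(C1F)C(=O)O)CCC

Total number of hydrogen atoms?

20

Hydrogens are implicit in SMILES; fill each atom to its normal valence:
  6 × C: 2 H each → 12
  4 × C: 1 H each → 4
  2 × C: no H
  1 × C: 3 H
  1 × F: no H
  1 × N: no H
  1 × O: 1 H
  1 × O: no H
  Total hydrogens = 20.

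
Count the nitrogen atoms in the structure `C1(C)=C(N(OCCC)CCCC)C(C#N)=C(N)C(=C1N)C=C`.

4

The symbol for nitrogen appears 4 times in the SMILES.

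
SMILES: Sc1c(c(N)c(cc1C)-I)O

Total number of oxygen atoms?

1

The symbol for oxygen appears 1 time in the SMILES.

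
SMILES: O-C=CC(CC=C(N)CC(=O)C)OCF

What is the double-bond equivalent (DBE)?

Molecular formula from the SMILES: C10H16FNO3.
DoU = (2C + 2 + N − H − X)/2 = (2·10 + 2 + 1 − 16 − 1)/2 = 6/2 = 3.
(Structurally: 0 ring(s) + 3 π bond(s) = 3.)

3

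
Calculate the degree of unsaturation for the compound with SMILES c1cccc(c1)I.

Molecular formula from the SMILES: C6H5I.
DoU = (2C + 2 + N − H − X)/2 = (2·6 + 2 + 0 − 5 − 1)/2 = 8/2 = 4.
(Structurally: 1 ring(s) + 3 π bond(s) = 4.)

4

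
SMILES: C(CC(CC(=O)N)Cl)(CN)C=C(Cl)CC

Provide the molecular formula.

Heavy atoms from the SMILES: 10 C, 2 Cl, 2 N, 1 O.
Implicit hydrogens by atom environment:
  4 × C: 2 H each → 8
  3 × C: 1 H each → 3
  2 × C: no H
  2 × Cl: no H
  2 × N: 2 H each → 4
  1 × C: 3 H
  1 × O: no H
  Total hydrogens = 18.
Molecular formula: C10H18Cl2N2O

C10H18Cl2N2O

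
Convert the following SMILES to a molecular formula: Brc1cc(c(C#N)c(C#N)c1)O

Heavy atoms from the SMILES: 1 Br, 8 C, 2 N, 1 O.
Implicit hydrogens by atom environment:
  4 × C (aromatic): no H
  2 × C (aromatic): 1 H each → 2
  2 × C: no H
  2 × N: no H
  1 × Br: no H
  1 × O: 1 H
  Total hydrogens = 3.
Molecular formula: C8H3BrN2O

C8H3BrN2O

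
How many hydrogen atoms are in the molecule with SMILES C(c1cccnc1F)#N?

3

Hydrogens are implicit in SMILES; fill each atom to its normal valence:
  3 × C (aromatic): 1 H each → 3
  2 × C (aromatic): no H
  1 × C: no H
  1 × F: no H
  1 × N (aromatic): no H
  1 × N: no H
  Total hydrogens = 3.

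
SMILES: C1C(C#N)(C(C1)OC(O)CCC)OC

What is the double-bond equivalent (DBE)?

3

Molecular formula from the SMILES: C10H17NO3.
DoU = (2C + 2 + N − H − X)/2 = (2·10 + 2 + 1 − 17 − 0)/2 = 6/2 = 3.
(Structurally: 1 ring(s) + 2 π bond(s) = 3.)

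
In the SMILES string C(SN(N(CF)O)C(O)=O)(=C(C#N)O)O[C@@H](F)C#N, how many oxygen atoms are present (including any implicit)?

5

The symbol for oxygen appears 5 times in the SMILES.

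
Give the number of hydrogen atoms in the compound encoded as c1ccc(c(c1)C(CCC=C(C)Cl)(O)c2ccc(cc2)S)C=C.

Hydrogens are implicit in SMILES; fill each atom to its normal valence:
  8 × C (aromatic): 1 H each → 8
  4 × C (aromatic): no H
  3 × C: 2 H each → 6
  2 × C: 1 H each → 2
  2 × C: no H
  1 × C: 3 H
  1 × Cl: no H
  1 × O: 1 H
  1 × S: 1 H
  Total hydrogens = 21.

21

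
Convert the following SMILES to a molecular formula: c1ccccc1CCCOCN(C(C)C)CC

C15H25NO

Heavy atoms from the SMILES: 15 C, 1 N, 1 O.
Implicit hydrogens by atom environment:
  5 × C: 2 H each → 10
  5 × C (aromatic): 1 H each → 5
  3 × C: 3 H each → 9
  1 × C: 1 H
  1 × C (aromatic): no H
  1 × N: no H
  1 × O: no H
  Total hydrogens = 25.
Molecular formula: C15H25NO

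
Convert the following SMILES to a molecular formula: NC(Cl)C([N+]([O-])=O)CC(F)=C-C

C6H10ClFN2O2

Heavy atoms from the SMILES: 6 C, 1 Cl, 1 F, 2 N, 2 O.
Implicit hydrogens by atom environment:
  3 × C: 1 H each → 3
  1 × C: 3 H
  1 × C: 2 H
  1 × C: no H
  1 × Cl: no H
  1 × F: no H
  1 × N: 2 H
  1 × N (charge +1): no H
  1 × O: no H
  1 × O (charge -1): no H
  Total hydrogens = 10.
Molecular formula: C6H10ClFN2O2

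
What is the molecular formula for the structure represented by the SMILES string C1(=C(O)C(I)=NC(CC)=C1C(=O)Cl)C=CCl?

C10H8Cl2INO2

Heavy atoms from the SMILES: 10 C, 2 Cl, 1 I, 1 N, 2 O.
Implicit hydrogens by atom environment:
  5 × C (aromatic): no H
  2 × C: 1 H each → 2
  2 × Cl: no H
  1 × C: 3 H
  1 × C: 2 H
  1 × C: no H
  1 × I: no H
  1 × N (aromatic): no H
  1 × O: 1 H
  1 × O: no H
  Total hydrogens = 8.
Molecular formula: C10H8Cl2INO2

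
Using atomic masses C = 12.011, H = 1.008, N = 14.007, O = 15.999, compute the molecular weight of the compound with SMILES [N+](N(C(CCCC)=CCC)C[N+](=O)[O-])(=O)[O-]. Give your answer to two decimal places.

231.25

Molecular formula: C9H17N3O4.
M = 9×12.011 + 17×1.008 + 3×14.007 + 4×15.999 = 231.25 g/mol.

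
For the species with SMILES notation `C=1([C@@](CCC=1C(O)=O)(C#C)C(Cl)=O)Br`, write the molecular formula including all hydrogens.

Heavy atoms from the SMILES: 1 Br, 9 C, 1 Cl, 3 O.
Implicit hydrogens by atom environment:
  6 × C: no H
  2 × C: 2 H each → 4
  2 × O: no H
  1 × Br: no H
  1 × C: 1 H
  1 × Cl: no H
  1 × O: 1 H
  Total hydrogens = 6.
Molecular formula: C9H6BrClO3

C9H6BrClO3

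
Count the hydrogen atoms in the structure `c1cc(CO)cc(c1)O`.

8

Hydrogens are implicit in SMILES; fill each atom to its normal valence:
  4 × C (aromatic): 1 H each → 4
  2 × C (aromatic): no H
  2 × O: 1 H each → 2
  1 × C: 2 H
  Total hydrogens = 8.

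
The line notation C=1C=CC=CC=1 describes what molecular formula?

C6H6

Heavy atoms from the SMILES: 6 C.
Implicit hydrogens by atom environment:
  6 × C (aromatic): 1 H each → 6
  Total hydrogens = 6.
Molecular formula: C6H6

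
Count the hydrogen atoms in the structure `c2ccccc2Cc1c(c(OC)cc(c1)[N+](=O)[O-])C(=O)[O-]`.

12

Hydrogens are implicit in SMILES; fill each atom to its normal valence:
  7 × C (aromatic): 1 H each → 7
  5 × C (aromatic): no H
  3 × O: no H
  2 × O (charge -1): no H
  1 × C: 3 H
  1 × C: 2 H
  1 × C: no H
  1 × N (charge +1): no H
  Total hydrogens = 12.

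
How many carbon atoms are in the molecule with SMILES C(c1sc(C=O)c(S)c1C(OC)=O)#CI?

9

The symbol for carbon appears 9 times in the SMILES. Lowercase c denotes aromatic carbon and counts toward C.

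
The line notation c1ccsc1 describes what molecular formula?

C4H4S

Heavy atoms from the SMILES: 4 C, 1 S.
Implicit hydrogens by atom environment:
  4 × C (aromatic): 1 H each → 4
  1 × S (aromatic): no H
  Total hydrogens = 4.
Molecular formula: C4H4S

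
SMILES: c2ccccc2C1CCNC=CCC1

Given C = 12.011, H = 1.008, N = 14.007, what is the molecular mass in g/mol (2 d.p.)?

Molecular formula: C13H17N.
M = 13×12.011 + 17×1.008 + 1×14.007 = 187.29 g/mol.

187.29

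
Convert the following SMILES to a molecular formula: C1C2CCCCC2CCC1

Heavy atoms from the SMILES: 10 C.
Implicit hydrogens by atom environment:
  8 × C: 2 H each → 16
  2 × C: 1 H each → 2
  Total hydrogens = 18.
Molecular formula: C10H18

C10H18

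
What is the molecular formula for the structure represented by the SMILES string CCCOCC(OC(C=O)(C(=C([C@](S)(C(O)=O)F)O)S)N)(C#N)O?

C12H17FN2O7S2

Heavy atoms from the SMILES: 12 C, 1 F, 2 N, 7 O, 2 S.
Implicit hydrogens by atom environment:
  7 × C: no H
  4 × O: no H
  3 × C: 2 H each → 6
  3 × O: 1 H each → 3
  2 × S: 1 H each → 2
  1 × C: 3 H
  1 × C: 1 H
  1 × F: no H
  1 × N: 2 H
  1 × N: no H
  Total hydrogens = 17.
Molecular formula: C12H17FN2O7S2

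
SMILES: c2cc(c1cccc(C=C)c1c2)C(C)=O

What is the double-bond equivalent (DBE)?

9

Molecular formula from the SMILES: C14H12O.
DoU = (2C + 2 + N − H − X)/2 = (2·14 + 2 + 0 − 12 − 0)/2 = 18/2 = 9.
(Structurally: 2 ring(s) + 7 π bond(s) = 9.)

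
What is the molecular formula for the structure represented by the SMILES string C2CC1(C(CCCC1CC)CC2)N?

Heavy atoms from the SMILES: 12 C, 1 N.
Implicit hydrogens by atom environment:
  8 × C: 2 H each → 16
  2 × C: 1 H each → 2
  1 × C: 3 H
  1 × C: no H
  1 × N: 2 H
  Total hydrogens = 23.
Molecular formula: C12H23N

C12H23N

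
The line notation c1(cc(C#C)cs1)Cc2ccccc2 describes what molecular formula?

C13H10S

Heavy atoms from the SMILES: 13 C, 1 S.
Implicit hydrogens by atom environment:
  7 × C (aromatic): 1 H each → 7
  3 × C (aromatic): no H
  1 × C: 2 H
  1 × C: 1 H
  1 × C: no H
  1 × S (aromatic): no H
  Total hydrogens = 10.
Molecular formula: C13H10S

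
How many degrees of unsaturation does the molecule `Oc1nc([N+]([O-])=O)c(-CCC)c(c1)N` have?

Molecular formula from the SMILES: C8H11N3O3.
DoU = (2C + 2 + N − H − X)/2 = (2·8 + 2 + 3 − 11 − 0)/2 = 10/2 = 5.
(Structurally: 1 ring(s) + 4 π bond(s) = 5.)

5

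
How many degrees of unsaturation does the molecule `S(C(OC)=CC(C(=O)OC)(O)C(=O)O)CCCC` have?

Molecular formula from the SMILES: C11H18O6S.
DoU = (2C + 2 + N − H − X)/2 = (2·11 + 2 + 0 − 18 − 0)/2 = 6/2 = 3.
(Structurally: 0 ring(s) + 3 π bond(s) = 3.)

3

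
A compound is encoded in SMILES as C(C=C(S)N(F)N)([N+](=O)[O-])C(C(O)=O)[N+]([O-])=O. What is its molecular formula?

C5H7FN4O6S

Heavy atoms from the SMILES: 5 C, 1 F, 4 N, 6 O, 1 S.
Implicit hydrogens by atom environment:
  3 × C: 1 H each → 3
  3 × O: no H
  2 × C: no H
  2 × N (charge +1): no H
  2 × O (charge -1): no H
  1 × F: no H
  1 × N: 2 H
  1 × N: no H
  1 × O: 1 H
  1 × S: 1 H
  Total hydrogens = 7.
Molecular formula: C5H7FN4O6S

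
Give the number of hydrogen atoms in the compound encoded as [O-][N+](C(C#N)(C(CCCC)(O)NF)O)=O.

Hydrogens are implicit in SMILES; fill each atom to its normal valence:
  3 × C: 2 H each → 6
  3 × C: no H
  2 × O: 1 H each → 2
  1 × C: 3 H
  1 × F: no H
  1 × N: 1 H
  1 × N (charge +1): no H
  1 × N: no H
  1 × O: no H
  1 × O (charge -1): no H
  Total hydrogens = 12.

12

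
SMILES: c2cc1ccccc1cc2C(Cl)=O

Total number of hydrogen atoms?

Hydrogens are implicit in SMILES; fill each atom to its normal valence:
  7 × C (aromatic): 1 H each → 7
  3 × C (aromatic): no H
  1 × C: no H
  1 × Cl: no H
  1 × O: no H
  Total hydrogens = 7.

7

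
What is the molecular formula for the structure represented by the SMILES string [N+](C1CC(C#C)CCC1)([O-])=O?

Heavy atoms from the SMILES: 8 C, 1 N, 2 O.
Implicit hydrogens by atom environment:
  4 × C: 2 H each → 8
  3 × C: 1 H each → 3
  1 × C: no H
  1 × N (charge +1): no H
  1 × O: no H
  1 × O (charge -1): no H
  Total hydrogens = 11.
Molecular formula: C8H11NO2

C8H11NO2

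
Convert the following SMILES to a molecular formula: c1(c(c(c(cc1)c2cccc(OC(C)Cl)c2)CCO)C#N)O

C17H16ClNO3

Heavy atoms from the SMILES: 17 C, 1 Cl, 1 N, 3 O.
Implicit hydrogens by atom environment:
  6 × C (aromatic): 1 H each → 6
  6 × C (aromatic): no H
  2 × C: 2 H each → 4
  2 × O: 1 H each → 2
  1 × C: 3 H
  1 × C: 1 H
  1 × C: no H
  1 × Cl: no H
  1 × N: no H
  1 × O: no H
  Total hydrogens = 16.
Molecular formula: C17H16ClNO3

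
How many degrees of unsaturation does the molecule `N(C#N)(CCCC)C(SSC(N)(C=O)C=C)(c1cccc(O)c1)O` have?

Molecular formula from the SMILES: C16H21N3O3S2.
DoU = (2C + 2 + N − H − X)/2 = (2·16 + 2 + 3 − 21 − 0)/2 = 16/2 = 8.
(Structurally: 1 ring(s) + 7 π bond(s) = 8.)

8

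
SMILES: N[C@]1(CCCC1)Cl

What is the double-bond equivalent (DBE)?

1

Molecular formula from the SMILES: C5H10ClN.
DoU = (2C + 2 + N − H − X)/2 = (2·5 + 2 + 1 − 10 − 1)/2 = 2/2 = 1.
(Structurally: 1 ring(s) + 0 π bond(s) = 1.)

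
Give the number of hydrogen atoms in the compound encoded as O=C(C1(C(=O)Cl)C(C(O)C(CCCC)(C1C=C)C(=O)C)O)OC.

23

Hydrogens are implicit in SMILES; fill each atom to its normal valence:
  5 × C: no H
  4 × C: 2 H each → 8
  4 × C: 1 H each → 4
  4 × O: no H
  3 × C: 3 H each → 9
  2 × O: 1 H each → 2
  1 × Cl: no H
  Total hydrogens = 23.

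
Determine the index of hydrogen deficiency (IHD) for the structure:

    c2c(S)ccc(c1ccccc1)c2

8

Molecular formula from the SMILES: C12H10S.
DoU = (2C + 2 + N − H − X)/2 = (2·12 + 2 + 0 − 10 − 0)/2 = 16/2 = 8.
(Structurally: 2 ring(s) + 6 π bond(s) = 8.)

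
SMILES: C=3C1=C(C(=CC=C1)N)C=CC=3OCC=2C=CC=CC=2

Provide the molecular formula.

Heavy atoms from the SMILES: 17 C, 1 N, 1 O.
Implicit hydrogens by atom environment:
  11 × C (aromatic): 1 H each → 11
  5 × C (aromatic): no H
  1 × C: 2 H
  1 × N: 2 H
  1 × O: no H
  Total hydrogens = 15.
Molecular formula: C17H15NO

C17H15NO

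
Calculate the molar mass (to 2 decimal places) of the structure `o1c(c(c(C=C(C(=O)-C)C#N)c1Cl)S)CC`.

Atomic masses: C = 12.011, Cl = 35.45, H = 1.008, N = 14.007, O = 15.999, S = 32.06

255.72

Molecular formula: C11H10ClNO2S.
M = 11×12.011 + 1×35.45 + 10×1.008 + 1×14.007 + 2×15.999 + 1×32.06 = 255.72 g/mol.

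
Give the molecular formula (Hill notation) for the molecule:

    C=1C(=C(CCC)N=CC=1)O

Heavy atoms from the SMILES: 8 C, 1 N, 1 O.
Implicit hydrogens by atom environment:
  3 × C (aromatic): 1 H each → 3
  2 × C: 2 H each → 4
  2 × C (aromatic): no H
  1 × C: 3 H
  1 × N (aromatic): no H
  1 × O: 1 H
  Total hydrogens = 11.
Molecular formula: C8H11NO

C8H11NO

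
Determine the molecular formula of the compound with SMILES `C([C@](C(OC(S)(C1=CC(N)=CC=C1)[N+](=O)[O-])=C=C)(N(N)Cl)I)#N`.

Heavy atoms from the SMILES: 12 C, 1 Cl, 1 I, 5 N, 3 O, 1 S.
Implicit hydrogens by atom environment:
  5 × C: no H
  4 × C (aromatic): 1 H each → 4
  2 × C (aromatic): no H
  2 × N: 2 H each → 4
  2 × N: no H
  2 × O: no H
  1 × C: 2 H
  1 × Cl: no H
  1 × I: no H
  1 × N (charge +1): no H
  1 × O (charge -1): no H
  1 × S: 1 H
  Total hydrogens = 11.
Molecular formula: C12H11ClIN5O3S

C12H11ClIN5O3S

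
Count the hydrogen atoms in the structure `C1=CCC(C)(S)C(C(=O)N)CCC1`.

Hydrogens are implicit in SMILES; fill each atom to its normal valence:
  4 × C: 2 H each → 8
  3 × C: 1 H each → 3
  2 × C: no H
  1 × C: 3 H
  1 × N: 2 H
  1 × O: no H
  1 × S: 1 H
  Total hydrogens = 17.

17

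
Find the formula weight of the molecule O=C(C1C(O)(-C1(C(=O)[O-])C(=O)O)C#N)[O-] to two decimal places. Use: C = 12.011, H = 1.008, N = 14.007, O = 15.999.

213.10

Molecular formula: [C7H3NO7]2-.
M = 7×12.011 + 3×1.008 + 1×14.007 + 7×15.999 = 213.10 g/mol.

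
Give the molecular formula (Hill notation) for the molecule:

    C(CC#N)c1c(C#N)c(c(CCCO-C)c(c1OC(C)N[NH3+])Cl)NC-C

Heavy atoms from the SMILES: 18 C, 1 Cl, 5 N, 2 O.
Implicit hydrogens by atom environment:
  6 × C: 2 H each → 12
  6 × C (aromatic): no H
  3 × C: 3 H each → 9
  2 × C: no H
  2 × N: 1 H each → 2
  2 × N: no H
  2 × O: no H
  1 × C: 1 H
  1 × Cl: no H
  1 × N (charge +1): 3 H
  Total hydrogens = 27.
Net charge +1.
Molecular formula: C18H27ClN5O2+

C18H27ClN5O2+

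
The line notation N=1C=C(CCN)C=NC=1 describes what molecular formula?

C6H9N3

Heavy atoms from the SMILES: 6 C, 3 N.
Implicit hydrogens by atom environment:
  3 × C (aromatic): 1 H each → 3
  2 × C: 2 H each → 4
  2 × N (aromatic): no H
  1 × C (aromatic): no H
  1 × N: 2 H
  Total hydrogens = 9.
Molecular formula: C6H9N3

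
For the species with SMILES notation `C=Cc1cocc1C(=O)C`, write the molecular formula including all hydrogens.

Heavy atoms from the SMILES: 8 C, 2 O.
Implicit hydrogens by atom environment:
  2 × C (aromatic): 1 H each → 2
  2 × C (aromatic): no H
  1 × C: 3 H
  1 × C: 2 H
  1 × C: 1 H
  1 × C: no H
  1 × O (aromatic): no H
  1 × O: no H
  Total hydrogens = 8.
Molecular formula: C8H8O2

C8H8O2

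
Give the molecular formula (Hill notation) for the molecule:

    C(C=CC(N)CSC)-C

Heavy atoms from the SMILES: 7 C, 1 N, 1 S.
Implicit hydrogens by atom environment:
  3 × C: 1 H each → 3
  2 × C: 3 H each → 6
  2 × C: 2 H each → 4
  1 × N: 2 H
  1 × S: no H
  Total hydrogens = 15.
Molecular formula: C7H15NS

C7H15NS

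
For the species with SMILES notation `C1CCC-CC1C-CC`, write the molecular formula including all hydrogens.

C9H18

Heavy atoms from the SMILES: 9 C.
Implicit hydrogens by atom environment:
  7 × C: 2 H each → 14
  1 × C: 3 H
  1 × C: 1 H
  Total hydrogens = 18.
Molecular formula: C9H18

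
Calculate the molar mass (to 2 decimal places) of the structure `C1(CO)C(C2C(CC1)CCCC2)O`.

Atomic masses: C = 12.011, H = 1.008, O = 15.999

Molecular formula: C11H20O2.
M = 11×12.011 + 20×1.008 + 2×15.999 = 184.28 g/mol.

184.28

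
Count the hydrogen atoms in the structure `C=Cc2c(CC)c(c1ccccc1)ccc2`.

16

Hydrogens are implicit in SMILES; fill each atom to its normal valence:
  8 × C (aromatic): 1 H each → 8
  4 × C (aromatic): no H
  2 × C: 2 H each → 4
  1 × C: 3 H
  1 × C: 1 H
  Total hydrogens = 16.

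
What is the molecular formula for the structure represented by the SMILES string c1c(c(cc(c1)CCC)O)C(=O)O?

Heavy atoms from the SMILES: 10 C, 3 O.
Implicit hydrogens by atom environment:
  3 × C (aromatic): 1 H each → 3
  3 × C (aromatic): no H
  2 × C: 2 H each → 4
  2 × O: 1 H each → 2
  1 × C: 3 H
  1 × C: no H
  1 × O: no H
  Total hydrogens = 12.
Molecular formula: C10H12O3

C10H12O3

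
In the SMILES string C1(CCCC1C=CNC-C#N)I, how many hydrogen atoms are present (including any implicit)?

Hydrogens are implicit in SMILES; fill each atom to its normal valence:
  4 × C: 2 H each → 8
  4 × C: 1 H each → 4
  1 × C: no H
  1 × I: no H
  1 × N: 1 H
  1 × N: no H
  Total hydrogens = 13.

13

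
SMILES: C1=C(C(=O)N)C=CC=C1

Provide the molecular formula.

C7H7NO

Heavy atoms from the SMILES: 7 C, 1 N, 1 O.
Implicit hydrogens by atom environment:
  5 × C (aromatic): 1 H each → 5
  1 × C (aromatic): no H
  1 × C: no H
  1 × N: 2 H
  1 × O: no H
  Total hydrogens = 7.
Molecular formula: C7H7NO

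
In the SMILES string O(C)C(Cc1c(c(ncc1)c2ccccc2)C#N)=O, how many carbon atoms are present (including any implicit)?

15

The symbol for carbon appears 15 times in the SMILES. Lowercase c denotes aromatic carbon and counts toward C.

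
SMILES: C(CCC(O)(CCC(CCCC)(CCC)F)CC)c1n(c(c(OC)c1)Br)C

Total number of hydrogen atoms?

Hydrogens are implicit in SMILES; fill each atom to its normal valence:
  11 × C: 2 H each → 22
  5 × C: 3 H each → 15
  3 × C (aromatic): no H
  2 × C: no H
  1 × Br: no H
  1 × C (aromatic): 1 H
  1 × F: no H
  1 × N (aromatic): no H
  1 × O: 1 H
  1 × O: no H
  Total hydrogens = 39.

39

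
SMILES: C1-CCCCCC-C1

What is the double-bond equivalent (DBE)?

1

Molecular formula from the SMILES: C8H16.
DoU = (2C + 2 + N − H − X)/2 = (2·8 + 2 + 0 − 16 − 0)/2 = 2/2 = 1.
(Structurally: 1 ring(s) + 0 π bond(s) = 1.)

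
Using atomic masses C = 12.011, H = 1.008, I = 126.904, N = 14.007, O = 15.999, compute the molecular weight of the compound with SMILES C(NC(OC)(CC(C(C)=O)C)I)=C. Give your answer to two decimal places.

Molecular formula: C9H16INO2.
M = 9×12.011 + 16×1.008 + 1×126.904 + 1×14.007 + 2×15.999 = 297.14 g/mol.

297.14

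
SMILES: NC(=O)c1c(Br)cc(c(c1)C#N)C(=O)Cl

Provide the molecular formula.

Heavy atoms from the SMILES: 1 Br, 9 C, 1 Cl, 2 N, 2 O.
Implicit hydrogens by atom environment:
  4 × C (aromatic): no H
  3 × C: no H
  2 × C (aromatic): 1 H each → 2
  2 × O: no H
  1 × Br: no H
  1 × Cl: no H
  1 × N: 2 H
  1 × N: no H
  Total hydrogens = 4.
Molecular formula: C9H4BrClN2O2

C9H4BrClN2O2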